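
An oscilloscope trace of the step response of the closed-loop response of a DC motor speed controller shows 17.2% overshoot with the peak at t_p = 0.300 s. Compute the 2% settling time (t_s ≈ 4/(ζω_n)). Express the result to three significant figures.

t_s ≈ 0.682 s

From the overshoot, ζ = −ln(OS)/√(π²+ln²(OS)) = 0.489.
t_p = π/ω_d ⇒ ω_d = 10.5 rad/s; then ω_n = ω_d/√(1−ζ²) = 12.0 rad/s.
t_s ≈ 4/(ζω_n) = 4/(0.489·12.0) = 0.682 s.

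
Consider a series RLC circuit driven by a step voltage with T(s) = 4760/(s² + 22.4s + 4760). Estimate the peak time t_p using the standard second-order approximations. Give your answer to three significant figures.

t_p ≈ 0.0461 s

ω_n = √4760 = 69.0 rad/s; ζ = 22.4/(2·69.0) = 0.162.
The damped frequency ω_d = ω_n√(1−ζ²) = 68.1 rad/s. Then t_p = π/ω_d = 0.0461 s.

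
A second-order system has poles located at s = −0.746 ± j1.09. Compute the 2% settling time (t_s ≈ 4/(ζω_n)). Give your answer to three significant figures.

t_s ≈ 5.36 s

For poles at −σ ± jω_d, ζω_n = σ = 0.746, so t_s ≈ 4/σ = 5.36 s.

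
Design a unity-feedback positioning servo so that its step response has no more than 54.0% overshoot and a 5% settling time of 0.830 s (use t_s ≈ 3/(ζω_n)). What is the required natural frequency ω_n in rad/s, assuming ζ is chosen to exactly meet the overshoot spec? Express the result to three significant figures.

From %OS = 100·exp(−πζ/√(1−ζ²)), invert to get ζ = −ln(OS)/√(π² + ln²(OS)) with OS = 0.540.
−ln 0.540 = 0.6162, so ζ = 0.6162/√(π² + 0.3797) = 0.192.
From t_s ≈ 3/(ζω_n): ω_n = 3/(ζ·t_s) = 3/(0.192·0.830) = 18.8 rad/s.

ω_n ≈ 18.8 rad/s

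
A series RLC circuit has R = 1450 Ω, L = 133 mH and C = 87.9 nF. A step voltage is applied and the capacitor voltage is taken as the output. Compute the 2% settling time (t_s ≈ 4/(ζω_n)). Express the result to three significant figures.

t_s ≈ 0.000734 s

For a series RLC circuit (capacitor voltage as output), ω_n = 1/√(LC) = 1/√(133 mH · 87.9 nF) = 9250 rad/s.
ζ = (R/2)·√(C/L) = (1450/2)·√(87.9 nF/133 mH) = 0.589.
t_s ≈ 4/(ζω_n) = 0.000734 s.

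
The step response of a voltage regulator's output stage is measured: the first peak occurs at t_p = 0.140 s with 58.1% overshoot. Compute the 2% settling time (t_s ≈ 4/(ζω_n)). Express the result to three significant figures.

ζ from %OS: ζ = |ln 0.581|/√(π²+ln²0.581) = 0.170.
t_p = π/ω_d ⇒ ω_d = 22.4 rad/s; then ω_n = ω_d/√(1−ζ²) = 22.8 rad/s.
t_s ≈ 4/(ζω_n) = 4/(0.170·22.8) = 1.03 s.

t_s ≈ 1.03 s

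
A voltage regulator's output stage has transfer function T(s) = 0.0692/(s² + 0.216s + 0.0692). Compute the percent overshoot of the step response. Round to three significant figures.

Matching coefficients with s² + 2ζω_n s + ω_n² gives ω_n² = 0.0692 ⇒ ω_n = 0.263 rad/s, and ζ = 0.216/(2ω_n) = 0.411.
%OS = 100·exp(−πζ/√(1−ζ²)) = 24.3%.

%OS ≈ 24.3%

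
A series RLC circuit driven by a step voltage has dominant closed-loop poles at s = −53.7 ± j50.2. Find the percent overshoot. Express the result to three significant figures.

The poles are at −σ ± jω_d with σ = 53.7 and ω_d = 50.2, so ω_n = √(σ²+ω_d²) = 73.5 rad/s and ζ = σ/ω_n = 0.731.
%OS = 100·exp(−πζ/√(1−ζ²)) = 3.47%.

%OS ≈ 3.47%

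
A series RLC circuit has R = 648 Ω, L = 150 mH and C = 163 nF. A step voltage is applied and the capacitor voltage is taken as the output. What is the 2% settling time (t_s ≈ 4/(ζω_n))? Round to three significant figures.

For a series RLC circuit (capacitor voltage as output), ω_n = 1/√(LC) = 1/√(150 mH · 163 nF) = 6400 rad/s.
ζ = (R/2)·√(C/L) = (648/2)·√(163 nF/150 mH) = 0.338.
t_s ≈ 4/(ζω_n) = 0.00185 s.

t_s ≈ 0.00185 s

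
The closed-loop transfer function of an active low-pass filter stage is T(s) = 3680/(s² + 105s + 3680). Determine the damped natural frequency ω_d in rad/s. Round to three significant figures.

ω_n = √3680 = 60.7 rad/s; ζ = 105/(2·60.7) = 0.865.
ω_d = ω_n√(1−ζ²) = 30.4 rad/s.

ω_d ≈ 30.4 rad/s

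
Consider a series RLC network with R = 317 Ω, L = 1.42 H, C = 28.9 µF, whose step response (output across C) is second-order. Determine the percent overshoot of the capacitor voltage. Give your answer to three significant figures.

%OS ≈ 4.02%

For a series RLC circuit (capacitor voltage as output), ω_n = 1/√(LC) = 1/√(1.42 H · 28.9 µF) = 156 rad/s.
ζ = (R/2)·√(C/L) = (317/2)·√(28.9 µF/1.42 H) = 0.715.
%OS = 100·exp(−πζ/√(1−ζ²)) = 4.02%.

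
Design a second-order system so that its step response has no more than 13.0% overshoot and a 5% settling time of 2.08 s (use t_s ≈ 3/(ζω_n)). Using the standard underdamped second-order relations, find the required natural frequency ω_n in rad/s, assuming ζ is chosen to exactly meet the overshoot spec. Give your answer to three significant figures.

Inverting the overshoot relation: ζ = |ln 0.130|/√(π² + ln²0.130) = 0.545.
From t_s ≈ 3/(ζω_n): ω_n = 3/(ζ·t_s) = 3/(0.545·2.08) = 2.65 rad/s.

ω_n ≈ 2.65 rad/s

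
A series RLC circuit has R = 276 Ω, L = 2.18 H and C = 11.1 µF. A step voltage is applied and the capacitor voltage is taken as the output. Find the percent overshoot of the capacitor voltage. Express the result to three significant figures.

%OS ≈ 35.7%

For a series RLC circuit (capacitor voltage as output), ω_n = 1/√(LC) = 1/√(2.18 H · 11.1 µF) = 203 rad/s.
ζ = (R/2)·√(C/L) = (276/2)·√(11.1 µF/2.18 H) = 0.311.
%OS = 100·exp(−πζ/√(1−ζ²)) = 35.7%.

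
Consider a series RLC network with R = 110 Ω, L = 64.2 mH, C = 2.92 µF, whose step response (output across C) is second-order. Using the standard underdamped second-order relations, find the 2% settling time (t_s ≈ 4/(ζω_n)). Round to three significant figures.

For a series RLC circuit (capacitor voltage as output), ω_n = 1/√(LC) = 1/√(64.2 mH · 2.92 µF) = 2310 rad/s.
ζ = (R/2)·√(C/L) = (110/2)·√(2.92 µF/64.2 mH) = 0.371.
t_s ≈ 4/(ζω_n) = 0.00467 s.

t_s ≈ 0.00467 s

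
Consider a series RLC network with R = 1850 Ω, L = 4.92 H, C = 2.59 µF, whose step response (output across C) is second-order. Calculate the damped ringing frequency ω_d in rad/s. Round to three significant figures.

For a series RLC circuit (capacitor voltage as output), ω_n = 1/√(LC) = 1/√(4.92 H · 2.59 µF) = 280 rad/s.
ζ = (R/2)·√(C/L) = (1850/2)·√(2.59 µF/4.92 H) = 0.671.
ω_d = 280·√(1 − 0.671²) = 208 rad/s.

ω_d ≈ 208 rad/s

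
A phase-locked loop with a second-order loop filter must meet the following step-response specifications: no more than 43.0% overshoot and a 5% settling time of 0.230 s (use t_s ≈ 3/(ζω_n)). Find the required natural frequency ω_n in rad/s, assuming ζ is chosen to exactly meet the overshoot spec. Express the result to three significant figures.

ω_n ≈ 50.3 rad/s

ζ = −ln(OS)/√(π² + (ln OS)²). With OS = 0.430, ln OS = −0.8440 and ζ = 0.8440/3.253 = 0.259.
From t_s ≈ 3/(ζω_n): ω_n = 3/(ζ·t_s) = 3/(0.259·0.230) = 50.3 rad/s.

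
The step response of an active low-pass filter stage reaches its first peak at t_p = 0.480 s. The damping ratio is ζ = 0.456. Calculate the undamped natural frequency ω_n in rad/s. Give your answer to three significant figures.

ω_n ≈ 7.35 rad/s

Peak time t_p = π/ω_d, so ω_d = π/t_p = π/0.480 = 6.54 rad/s.
ω_n = ω_d/√(1−ζ²) = 6.54/√0.792 = 7.35 rad/s.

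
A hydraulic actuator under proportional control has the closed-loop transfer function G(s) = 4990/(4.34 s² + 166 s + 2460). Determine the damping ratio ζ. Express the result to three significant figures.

Dividing through by 4.34: denominator becomes s² + 38.25 s + 566.8.
So ω_n = √566.8 = 23.8 rad/s and ζ = 38.25/(2·23.8) = 0.803.

ζ ≈ 0.803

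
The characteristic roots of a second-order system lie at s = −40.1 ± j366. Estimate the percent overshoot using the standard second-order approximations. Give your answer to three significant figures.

With σ = 40.1, ω_d = 366: ω_n = √(σ²+ω_d²) = 368 rad/s, ζ = σ/ω_n = 0.109.
%OS = 100 e^{−πζ/√(1−ζ²)} with ζ = 0.109 gives 70.9%.

%OS ≈ 70.9%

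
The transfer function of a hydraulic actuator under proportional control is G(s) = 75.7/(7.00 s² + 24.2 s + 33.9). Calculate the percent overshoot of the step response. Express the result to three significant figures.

Dividing through by 7.00: denominator becomes s² + 3.457 s + 4.843.
So ω_n = √4.843 = 2.20 rad/s and ζ = 3.457/(2·2.20) = 0.785.
%OS = 100·exp(−πζ/√(1−ζ²)) = 1.86%.

%OS ≈ 1.86%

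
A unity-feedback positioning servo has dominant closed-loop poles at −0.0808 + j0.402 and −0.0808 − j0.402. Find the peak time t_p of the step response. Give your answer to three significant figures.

t_p = π/ω_d with ω_d = 0.402 (the imaginary part), so t_p = 7.81 s.

t_p ≈ 7.81 s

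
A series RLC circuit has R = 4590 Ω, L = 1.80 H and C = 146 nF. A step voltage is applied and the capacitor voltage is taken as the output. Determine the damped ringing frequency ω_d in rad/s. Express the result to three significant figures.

For a series RLC circuit (capacitor voltage as output), ω_n = 1/√(LC) = 1/√(1.80 H · 146 nF) = 1950 rad/s.
ζ = (R/2)·√(C/L) = (4590/2)·√(146 nF/1.80 H) = 0.654.
ω_d = 1950·√(1 − 0.654²) = 1480 rad/s.

ω_d ≈ 1480 rad/s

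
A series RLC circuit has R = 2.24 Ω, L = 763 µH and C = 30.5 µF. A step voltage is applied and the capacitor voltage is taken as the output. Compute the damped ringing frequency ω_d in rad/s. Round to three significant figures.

For a series RLC circuit (capacitor voltage as output), ω_n = 1/√(LC) = 1/√(763 µH · 30.5 µF) = 6560 rad/s.
ζ = (R/2)·√(C/L) = (2.24/2)·√(30.5 µF/763 µH) = 0.224.
ω_d = 6560·√(1 − 0.224²) = 6390 rad/s.

ω_d ≈ 6390 rad/s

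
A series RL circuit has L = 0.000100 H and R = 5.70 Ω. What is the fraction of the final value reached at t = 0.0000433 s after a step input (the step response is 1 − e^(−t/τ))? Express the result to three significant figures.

y/y_∞ ≈ 0.915

τ = L/R = 0.000100/5.70 = 0.0000175 s.
y(t)/y_∞ = 1 − e^(−t/τ) = 1 − e^(−0.0000433/0.0000175) = 1 − e^(−2.47) = 0.915.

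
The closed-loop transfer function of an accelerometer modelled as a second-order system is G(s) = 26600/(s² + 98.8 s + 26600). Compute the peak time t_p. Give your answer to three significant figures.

t_p ≈ 0.0202 s

Comparing the denominator to s² + 2ζω_n s + ω_n²: ω_n = √26600 = 163 rad/s, and 2ζω_n = 98.8 so ζ = 98.8/(2·163) = 0.303.
ω_d = 163·√(1 − 0.303²) = 155 rad/s. Then t_p = π/ω_d = 0.0202 s.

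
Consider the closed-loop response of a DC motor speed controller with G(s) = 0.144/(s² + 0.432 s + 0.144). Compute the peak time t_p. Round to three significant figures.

t_p ≈ 10.1 s

Matching coefficients with s² + 2ζω_n s + ω_n² gives ω_n² = 0.144 ⇒ ω_n = 0.379 rad/s, and ζ = 0.432/(2ω_n) = 0.569.
The damped frequency ω_d = ω_n√(1−ζ²) = 0.312 rad/s. Then t_p = π/ω_d = 10.1 s.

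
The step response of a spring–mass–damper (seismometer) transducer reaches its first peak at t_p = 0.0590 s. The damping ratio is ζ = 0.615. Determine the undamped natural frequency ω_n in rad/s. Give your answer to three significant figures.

ω_n ≈ 67.5 rad/s

Peak time t_p = π/ω_d, so ω_d = π/t_p = π/0.0590 = 53.2 rad/s.
ω_n = ω_d/√(1−ζ²) = 53.2/√0.622 = 67.5 rad/s.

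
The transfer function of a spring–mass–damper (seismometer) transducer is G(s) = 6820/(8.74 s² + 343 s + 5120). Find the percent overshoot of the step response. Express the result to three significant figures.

Dividing through by 8.74: denominator becomes s² + 39.24 s + 585.8.
So ω_n = √585.8 = 24.2 rad/s and ζ = 39.24/(2·24.2) = 0.811.
Overshoot: exp(−π·0.811/√(1−0.811²)) = 0.0129, i.e. 1.29%.

%OS ≈ 1.29%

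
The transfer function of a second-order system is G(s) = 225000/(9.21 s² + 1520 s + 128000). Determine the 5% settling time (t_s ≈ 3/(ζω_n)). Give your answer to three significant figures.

t_s ≈ 0.0364 s

Dividing through by 9.21: denominator becomes s² + 165.0 s + 13900.
So ω_n = √13900 = 118 rad/s and ζ = 165.0/(2·118) = 0.700.
t_s ≈ 3/(ζω_n) = 0.0364 s.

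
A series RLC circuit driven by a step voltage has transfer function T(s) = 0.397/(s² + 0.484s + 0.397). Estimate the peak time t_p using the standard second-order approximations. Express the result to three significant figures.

ω_n = √0.397 = 0.630 rad/s; ζ = 0.484/(2·0.630) = 0.384.
The damped frequency ω_d = ω_n√(1−ζ²) = 0.582 rad/s. Then t_p = π/ω_d = 5.40 s.

t_p ≈ 5.40 s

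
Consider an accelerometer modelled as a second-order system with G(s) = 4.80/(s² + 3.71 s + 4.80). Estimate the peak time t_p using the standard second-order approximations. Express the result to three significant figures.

t_p ≈ 2.69 s

Matching coefficients with s² + 2ζω_n s + ω_n² gives ω_n² = 4.80 ⇒ ω_n = 2.19 rad/s, and ζ = 3.71/(2ω_n) = 0.847.
ω_d = ω_n√(1−ζ²) = 1.17 rad/s. Then t_p = π/ω_d = 2.69 s.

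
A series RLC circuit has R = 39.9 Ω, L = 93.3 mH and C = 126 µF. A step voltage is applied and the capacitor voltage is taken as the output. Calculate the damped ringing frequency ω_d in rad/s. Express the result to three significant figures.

For a series RLC circuit (capacitor voltage as output), ω_n = 1/√(LC) = 1/√(93.3 mH · 126 µF) = 292 rad/s.
ζ = (R/2)·√(C/L) = (39.9/2)·√(126 µF/93.3 mH) = 0.733.
ω_d = 292·√(1 − 0.733²) = 198 rad/s.

ω_d ≈ 198 rad/s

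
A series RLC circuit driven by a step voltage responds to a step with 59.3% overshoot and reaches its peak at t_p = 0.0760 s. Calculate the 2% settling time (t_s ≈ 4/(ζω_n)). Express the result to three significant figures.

ζ from %OS: ζ = |ln 0.593|/√(π²+ln²0.593) = 0.164.
From t_p = π/ω_d, ω_d = π/0.0760 = 41.3 rad/s, so ω_n = ω_d/√(1−ζ²) = 41.9 rad/s.
t_s ≈ 4/(ζω_n) = 4/(0.164·41.9) = 0.582 s.

t_s ≈ 0.582 s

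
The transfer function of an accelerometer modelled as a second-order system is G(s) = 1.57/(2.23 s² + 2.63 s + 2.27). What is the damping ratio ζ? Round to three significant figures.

ζ ≈ 0.584

Dividing through by 2.23: denominator becomes s² + 1.179 s + 1.018.
So ω_n = √1.018 = 1.01 rad/s and ζ = 1.179/(2·1.01) = 0.584.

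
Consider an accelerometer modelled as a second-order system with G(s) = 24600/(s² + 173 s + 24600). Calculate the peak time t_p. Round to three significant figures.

ω_n = √24600 = 157 rad/s; ζ = 173/(2·157) = 0.552.
ω_d = ω_n√(1−ζ²) = 131 rad/s. Then t_p = π/ω_d = 0.0240 s.

t_p ≈ 0.0240 s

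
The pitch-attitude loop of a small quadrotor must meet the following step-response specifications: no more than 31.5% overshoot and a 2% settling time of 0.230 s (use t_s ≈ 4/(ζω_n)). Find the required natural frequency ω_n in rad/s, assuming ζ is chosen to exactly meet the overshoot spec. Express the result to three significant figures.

ω_n ≈ 50.4 rad/s

From %OS = 100·exp(−πζ/√(1−ζ²)), invert to get ζ = −ln(OS)/√(π² + ln²(OS)) with OS = 0.315.
−ln 0.315 = 1.155, so ζ = 1.155/√(π² + 1.334) = 0.345.
Then ω_n = 4/(ζ t_s) = 4/(0.345 × 0.230) = 50.4 rad/s.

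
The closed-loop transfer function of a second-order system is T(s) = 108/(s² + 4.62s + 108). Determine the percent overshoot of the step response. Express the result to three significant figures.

%OS ≈ 48.9%

ω_n = √108 = 10.4 rad/s; ζ = 4.62/(2·10.4) = 0.222.
%OS = 100·exp(−πζ/√(1−ζ²)) = 48.9%.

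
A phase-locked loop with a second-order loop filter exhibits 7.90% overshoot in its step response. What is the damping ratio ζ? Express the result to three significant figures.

From %OS = 100·exp(−πζ/√(1−ζ²)), invert to get ζ = −ln(OS)/√(π² + ln²(OS)) with OS = 0.0790.
−ln 0.0790 = 2.538, so ζ = 2.538/√(π² + 6.443) = 0.628.

ζ ≈ 0.628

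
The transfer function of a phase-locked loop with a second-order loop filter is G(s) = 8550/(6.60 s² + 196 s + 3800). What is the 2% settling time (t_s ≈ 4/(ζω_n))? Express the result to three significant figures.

t_s ≈ 0.269 s

Dividing through by 6.60: denominator becomes s² + 29.70 s + 575.8.
So ω_n = √575.8 = 24.0 rad/s and ζ = 29.70/(2·24.0) = 0.619.
t_s ≈ 4/(ζω_n) = 0.269 s.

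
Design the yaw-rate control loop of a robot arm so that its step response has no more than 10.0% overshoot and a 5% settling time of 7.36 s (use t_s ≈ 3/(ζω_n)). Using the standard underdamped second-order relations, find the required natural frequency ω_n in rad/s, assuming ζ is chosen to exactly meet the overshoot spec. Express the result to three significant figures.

ω_n ≈ 0.690 rad/s

ζ = −ln(OS)/√(π² + (ln OS)²). With OS = 0.100, ln OS = −2.303 and ζ = 2.303/3.895 = 0.591.
Then ω_n = 3/(ζ t_s) = 3/(0.591 × 7.36) = 0.690 rad/s.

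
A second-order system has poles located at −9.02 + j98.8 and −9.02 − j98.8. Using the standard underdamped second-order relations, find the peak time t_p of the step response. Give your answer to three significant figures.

t_p = π/ω_d with ω_d = 98.8 (the imaginary part), so t_p = 0.0318 s.

t_p ≈ 0.0318 s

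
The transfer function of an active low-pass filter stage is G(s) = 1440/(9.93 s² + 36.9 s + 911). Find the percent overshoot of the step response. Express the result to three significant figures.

Dividing through by 9.93: denominator becomes s² + 3.716 s + 91.74.
So ω_n = √91.74 = 9.58 rad/s and ζ = 3.716/(2·9.58) = 0.194.
%OS = 100 e^{−πζ/√(1−ζ²)} with ζ = 0.194 gives 53.7%.

%OS ≈ 53.7%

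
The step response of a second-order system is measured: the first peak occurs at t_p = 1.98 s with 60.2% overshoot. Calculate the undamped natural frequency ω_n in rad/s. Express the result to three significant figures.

From the overshoot, ζ = −ln(OS)/√(π²+ln²(OS)) = 0.159.
t_p = π/ω_d ⇒ ω_d = 1.59 rad/s; then ω_n = ω_d/√(1−ζ²) = 1.61 rad/s.

ω_n ≈ 1.61 rad/s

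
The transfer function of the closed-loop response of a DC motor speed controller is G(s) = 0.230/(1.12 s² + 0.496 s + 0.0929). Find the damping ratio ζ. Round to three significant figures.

Dividing through by 1.12: denominator becomes s² + 0.4429 s + 0.08295.
So ω_n = √0.08295 = 0.288 rad/s and ζ = 0.4429/(2·0.288) = 0.769.

ζ ≈ 0.769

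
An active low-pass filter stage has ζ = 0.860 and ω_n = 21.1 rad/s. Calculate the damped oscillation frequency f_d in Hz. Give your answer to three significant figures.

ω_d = ω_n√(1−ζ²) = 21.1·√0.260 = 10.8 rad/s.
f_d = ω_d/(2π) = 1.71 Hz.

f_d ≈ 1.71 Hz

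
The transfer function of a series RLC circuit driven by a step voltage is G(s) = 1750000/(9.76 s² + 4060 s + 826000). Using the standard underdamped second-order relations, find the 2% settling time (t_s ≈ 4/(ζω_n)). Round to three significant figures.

Dividing through by 9.76: denominator becomes s² + 416.0 s + 84630.
So ω_n = √84630 = 291 rad/s and ζ = 416.0/(2·291) = 0.715.
t_s ≈ 4/(ζω_n) = 0.0192 s.

t_s ≈ 0.0192 s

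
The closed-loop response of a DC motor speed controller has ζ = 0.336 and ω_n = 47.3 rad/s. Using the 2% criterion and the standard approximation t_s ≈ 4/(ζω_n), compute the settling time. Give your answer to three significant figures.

t_s ≈ 0.252 s

t_s ≈ 4/(ζω_n) = 4/(0.336 × 47.3) = 0.252 s.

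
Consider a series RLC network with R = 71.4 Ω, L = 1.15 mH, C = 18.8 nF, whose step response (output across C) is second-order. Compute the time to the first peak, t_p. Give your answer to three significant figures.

For a series RLC circuit (capacitor voltage as output), ω_n = 1/√(LC) = 1/√(1.15 mH · 18.8 nF) = 215000 rad/s.
ζ = (R/2)·√(C/L) = (71.4/2)·√(18.8 nF/1.15 mH) = 0.144.
ω_d = 215000·√(1 − 0.144²) = 213000 rad/s. t_p = π/ω_d = 0.0000148 s.

t_p ≈ 0.0000148 s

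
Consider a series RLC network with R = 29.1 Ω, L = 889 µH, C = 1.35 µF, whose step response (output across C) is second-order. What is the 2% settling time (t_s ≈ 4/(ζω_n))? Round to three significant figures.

For a series RLC circuit (capacitor voltage as output), ω_n = 1/√(LC) = 1/√(889 µH · 1.35 µF) = 28900 rad/s.
ζ = (R/2)·√(C/L) = (29.1/2)·√(1.35 µF/889 µH) = 0.567.
t_s ≈ 4/(ζω_n) = 0.000244 s.

t_s ≈ 0.000244 s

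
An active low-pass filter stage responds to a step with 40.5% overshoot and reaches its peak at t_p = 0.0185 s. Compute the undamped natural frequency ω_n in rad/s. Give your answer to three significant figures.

The overshoot fixes ζ = −ln(OS)/√(π²+ln²(OS)) = 0.276.
t_p = π/ω_d ⇒ ω_d = 170 rad/s; then ω_n = ω_d/√(1−ζ²) = 177 rad/s.

ω_n ≈ 177 rad/s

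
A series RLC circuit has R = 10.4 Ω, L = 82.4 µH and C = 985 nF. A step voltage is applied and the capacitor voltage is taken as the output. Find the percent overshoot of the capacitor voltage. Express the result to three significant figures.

For a series RLC circuit (capacitor voltage as output), ω_n = 1/√(LC) = 1/√(82.4 µH · 985 nF) = 111000 rad/s.
ζ = (R/2)·√(C/L) = (10.4/2)·√(985 nF/82.4 µH) = 0.569.
Overshoot: exp(−π·0.569/√(1−0.569²)) = 0.114, i.e. 11.4%.

%OS ≈ 11.4%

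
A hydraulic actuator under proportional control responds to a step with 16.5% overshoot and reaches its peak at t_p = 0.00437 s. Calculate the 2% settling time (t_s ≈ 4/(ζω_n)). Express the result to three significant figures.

t_s ≈ 0.00970 s

ζ from %OS: ζ = |ln 0.165|/√(π²+ln²0.165) = 0.498.
From t_p = π/ω_d, ω_d = π/0.00437 = 719 rad/s, so ω_n = ω_d/√(1−ζ²) = 829 rad/s.
t_s ≈ 4/(ζω_n) = 4/(0.498·829) = 0.00970 s.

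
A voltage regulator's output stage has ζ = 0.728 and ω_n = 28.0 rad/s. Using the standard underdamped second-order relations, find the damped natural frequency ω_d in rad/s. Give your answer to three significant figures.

ω_d = ω_n√(1−ζ²) = 28.0·√0.470 = 19.2 rad/s.

ω_d ≈ 19.2 rad/s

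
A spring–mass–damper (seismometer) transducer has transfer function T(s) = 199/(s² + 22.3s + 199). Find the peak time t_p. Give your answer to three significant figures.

ω_n = √199 = 14.1 rad/s; ζ = 22.3/(2·14.1) = 0.790.
ω_d = 14.1·√(1 − 0.790²) = 8.64 rad/s. Then t_p = π/ω_d = 0.364 s.

t_p ≈ 0.364 s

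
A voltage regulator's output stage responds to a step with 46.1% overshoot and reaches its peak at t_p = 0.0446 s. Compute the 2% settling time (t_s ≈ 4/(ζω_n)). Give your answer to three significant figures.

t_s ≈ 0.230 s

From the overshoot, ζ = −ln(OS)/√(π²+ln²(OS)) = 0.239.
t_p = π/ω_d ⇒ ω_d = 70.4 rad/s; then ω_n = ω_d/√(1−ζ²) = 72.5 rad/s.
t_s ≈ 4/(ζω_n) = 4/(0.239·72.5) = 0.230 s.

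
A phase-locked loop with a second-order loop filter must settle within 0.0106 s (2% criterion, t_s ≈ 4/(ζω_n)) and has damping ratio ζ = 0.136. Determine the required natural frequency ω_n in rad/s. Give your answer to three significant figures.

ω_n ≈ 2770 rad/s

Rearranging t_s ≈ 4/(ζω_n) gives ω_n = 4/(ζ·t_s) = 4/(0.136 × 0.0106) = 2770 rad/s.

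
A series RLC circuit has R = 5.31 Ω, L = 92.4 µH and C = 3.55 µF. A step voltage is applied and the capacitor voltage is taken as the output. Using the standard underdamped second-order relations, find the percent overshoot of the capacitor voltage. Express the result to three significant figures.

%OS ≈ 14.7%

For a series RLC circuit (capacitor voltage as output), ω_n = 1/√(LC) = 1/√(92.4 µH · 3.55 µF) = 55200 rad/s.
ζ = (R/2)·√(C/L) = (5.31/2)·√(3.55 µF/92.4 µH) = 0.520.
%OS = 100 e^{−πζ/√(1−ζ²)} with ζ = 0.520 gives 14.7%.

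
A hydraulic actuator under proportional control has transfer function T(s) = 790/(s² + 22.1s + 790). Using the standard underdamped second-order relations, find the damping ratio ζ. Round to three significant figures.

ω_n = √790 = 28.1 rad/s; ζ = 22.1/(2·28.1) = 0.393.

ζ ≈ 0.393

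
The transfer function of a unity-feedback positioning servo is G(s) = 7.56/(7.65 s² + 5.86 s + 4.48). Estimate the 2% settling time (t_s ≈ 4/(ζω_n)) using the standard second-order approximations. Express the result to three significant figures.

Dividing through by 7.65: denominator becomes s² + 0.7660 s + 0.5856.
So ω_n = √0.5856 = 0.765 rad/s and ζ = 0.7660/(2·0.765) = 0.500.
t_s ≈ 4/(ζω_n) = 10.4 s.

t_s ≈ 10.4 s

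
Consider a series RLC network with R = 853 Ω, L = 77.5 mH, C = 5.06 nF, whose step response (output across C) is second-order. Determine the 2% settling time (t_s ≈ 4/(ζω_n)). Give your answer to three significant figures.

For a series RLC circuit (capacitor voltage as output), ω_n = 1/√(LC) = 1/√(77.5 mH · 5.06 nF) = 50500 rad/s.
ζ = (R/2)·√(C/L) = (853/2)·√(5.06 nF/77.5 mH) = 0.109.
t_s ≈ 4/(ζω_n) = 0.000727 s.

t_s ≈ 0.000727 s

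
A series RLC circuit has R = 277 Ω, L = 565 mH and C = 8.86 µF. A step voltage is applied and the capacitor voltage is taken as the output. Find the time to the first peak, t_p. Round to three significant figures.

t_p ≈ 0.00841 s

For a series RLC circuit (capacitor voltage as output), ω_n = 1/√(LC) = 1/√(565 mH · 8.86 µF) = 447 rad/s.
ζ = (R/2)·√(C/L) = (277/2)·√(8.86 µF/565 mH) = 0.548.
ω_d = ω_n√(1−ζ²) = 374 rad/s. t_p = π/ω_d = 0.00841 s.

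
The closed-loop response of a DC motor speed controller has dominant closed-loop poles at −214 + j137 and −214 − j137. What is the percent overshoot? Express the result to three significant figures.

%OS ≈ 0.739%

With σ = 214, ω_d = 137: ω_n = √(σ²+ω_d²) = 254 rad/s, ζ = σ/ω_n = 0.842.
Overshoot: exp(−π·0.842/√(1−0.842²)) = 0.00739, i.e. 0.739%.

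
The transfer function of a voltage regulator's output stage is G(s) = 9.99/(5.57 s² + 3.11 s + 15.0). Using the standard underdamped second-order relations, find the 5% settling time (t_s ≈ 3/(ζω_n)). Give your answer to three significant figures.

Dividing through by 5.57: denominator becomes s² + 0.5583 s + 2.693.
So ω_n = √2.693 = 1.64 rad/s and ζ = 0.5583/(2·1.64) = 0.170.
t_s ≈ 3/(ζω_n) = 10.7 s.

t_s ≈ 10.7 s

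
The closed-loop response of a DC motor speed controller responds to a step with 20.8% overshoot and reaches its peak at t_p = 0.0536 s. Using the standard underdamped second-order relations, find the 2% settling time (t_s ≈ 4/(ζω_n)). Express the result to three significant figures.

The overshoot fixes ζ = −ln(OS)/√(π²+ln²(OS)) = 0.447.
t_p = π/ω_d ⇒ ω_d = 58.6 rad/s; then ω_n = ω_d/√(1−ζ²) = 65.5 rad/s.
t_s ≈ 4/(ζω_n) = 4/(0.447·65.5) = 0.137 s.

t_s ≈ 0.137 s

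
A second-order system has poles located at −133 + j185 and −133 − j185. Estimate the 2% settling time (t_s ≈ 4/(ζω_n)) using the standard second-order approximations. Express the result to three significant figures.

t_s ≈ 0.0301 s

For poles at −σ ± jω_d, ζω_n = σ = 133, so t_s ≈ 4/σ = 0.0301 s.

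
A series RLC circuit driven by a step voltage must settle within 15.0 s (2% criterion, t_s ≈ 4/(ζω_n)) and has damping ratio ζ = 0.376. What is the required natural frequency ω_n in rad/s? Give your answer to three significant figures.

ω_n ≈ 0.709 rad/s

Rearranging t_s ≈ 4/(ζω_n) gives ω_n = 4/(ζ·t_s) = 4/(0.376 × 15.0) = 0.709 rad/s.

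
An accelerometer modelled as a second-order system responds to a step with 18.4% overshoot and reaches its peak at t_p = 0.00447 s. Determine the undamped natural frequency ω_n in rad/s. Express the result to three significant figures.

ω_n ≈ 798 rad/s

ζ from %OS: ζ = |ln 0.184|/√(π²+ln²0.184) = 0.474.
t_p = π/ω_d ⇒ ω_d = 703 rad/s; then ω_n = ω_d/√(1−ζ²) = 798 rad/s.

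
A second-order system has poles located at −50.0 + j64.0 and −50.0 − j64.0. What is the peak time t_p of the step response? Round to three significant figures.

t_p ≈ 0.0491 s

t_p = π/ω_d with ω_d = 64.0 (the imaginary part), so t_p = 0.0491 s.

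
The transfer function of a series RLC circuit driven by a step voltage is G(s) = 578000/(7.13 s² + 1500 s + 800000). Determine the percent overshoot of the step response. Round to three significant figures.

Dividing through by 7.13: denominator becomes s² + 210.4 s + 112200.
So ω_n = √112200 = 335 rad/s and ζ = 210.4/(2·335) = 0.314.
%OS = 100 e^{−πζ/√(1−ζ²)} with ζ = 0.314 gives 35.4%.

%OS ≈ 35.4%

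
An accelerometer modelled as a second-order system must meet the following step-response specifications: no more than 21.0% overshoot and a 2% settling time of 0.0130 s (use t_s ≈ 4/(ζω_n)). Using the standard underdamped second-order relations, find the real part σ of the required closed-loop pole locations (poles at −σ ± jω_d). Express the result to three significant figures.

σ ≈ 308

The settling-time spec alone fixes σ = ζω_n = 4/t_s = 4/0.0130 = 308.
(Overshoot then fixes ζ = 0.445 and hence ω_d = σ·√(1−ζ²)/ζ = 619 rad/s.)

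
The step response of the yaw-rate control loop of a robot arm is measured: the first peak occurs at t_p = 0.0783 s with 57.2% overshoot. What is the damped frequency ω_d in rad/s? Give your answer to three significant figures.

t_p = π/ω_d, so ω_d = π/0.0783 = 40.1 rad/s.

ω_d ≈ 40.1 rad/s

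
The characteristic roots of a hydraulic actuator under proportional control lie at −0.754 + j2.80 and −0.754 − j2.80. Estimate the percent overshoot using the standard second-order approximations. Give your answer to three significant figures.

With σ = 0.754, ω_d = 2.80: ω_n = √(σ²+ω_d²) = 2.90 rad/s, ζ = σ/ω_n = 0.260.
Overshoot: exp(−π·0.260/√(1−0.260²)) = 0.429, i.e. 42.9%.

%OS ≈ 42.9%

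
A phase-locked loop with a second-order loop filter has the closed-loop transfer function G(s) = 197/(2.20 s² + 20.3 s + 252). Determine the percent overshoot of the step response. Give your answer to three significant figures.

%OS ≈ 22.3%

Dividing through by 2.20: denominator becomes s² + 9.227 s + 114.5.
So ω_n = √114.5 = 10.7 rad/s and ζ = 9.227/(2·10.7) = 0.431.
%OS = 100 e^{−πζ/√(1−ζ²)} with ζ = 0.431 gives 22.3%.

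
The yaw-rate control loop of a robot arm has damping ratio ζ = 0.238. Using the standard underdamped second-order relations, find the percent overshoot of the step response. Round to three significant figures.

%OS ≈ 46.3%

For an underdamped second-order system, %OS = 100·exp(−πζ/√(1−ζ²)).
πζ/√(1−ζ²) = π·0.238/√(1−0.0566) = 0.7698, so %OS = 100·e^(−0.7698) = 46.3%.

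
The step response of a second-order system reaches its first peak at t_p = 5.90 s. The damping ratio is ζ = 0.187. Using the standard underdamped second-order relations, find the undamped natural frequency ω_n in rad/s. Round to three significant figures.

Peak time t_p = π/ω_d, so ω_d = π/t_p = π/5.90 = 0.532 rad/s.
ω_n = ω_d/√(1−ζ²) = 0.532/√0.965 = 0.542 rad/s.

ω_n ≈ 0.542 rad/s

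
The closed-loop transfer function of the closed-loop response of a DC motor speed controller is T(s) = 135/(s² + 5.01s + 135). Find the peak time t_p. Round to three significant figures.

t_p ≈ 0.277 s

Comparing the denominator to s² + 2ζω_n s + ω_n²: ω_n = √135 = 11.6 rad/s, and 2ζω_n = 5.01 so ζ = 5.01/(2·11.6) = 0.216.
ω_d = 11.6·√(1 − 0.216²) = 11.3 rad/s. Then t_p = π/ω_d = 0.277 s.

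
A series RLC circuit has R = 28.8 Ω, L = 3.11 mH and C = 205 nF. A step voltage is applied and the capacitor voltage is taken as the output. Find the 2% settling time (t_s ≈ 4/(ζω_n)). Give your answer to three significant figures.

For a series RLC circuit (capacitor voltage as output), ω_n = 1/√(LC) = 1/√(3.11 mH · 205 nF) = 39600 rad/s.
ζ = (R/2)·√(C/L) = (28.8/2)·√(205 nF/3.11 mH) = 0.117.
t_s ≈ 4/(ζω_n) = 0.000864 s.

t_s ≈ 0.000864 s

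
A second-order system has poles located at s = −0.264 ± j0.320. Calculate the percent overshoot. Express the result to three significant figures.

%OS ≈ 7.49%

With σ = 0.264, ω_d = 0.320: ω_n = √(σ²+ω_d²) = 0.415 rad/s, ζ = σ/ω_n = 0.636.
%OS = 100·exp(−πζ/√(1−ζ²)) = 7.49%.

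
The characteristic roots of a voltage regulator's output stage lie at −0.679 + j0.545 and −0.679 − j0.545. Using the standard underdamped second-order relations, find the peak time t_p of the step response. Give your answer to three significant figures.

t_p = π/ω_d with ω_d = 0.545 (the imaginary part), so t_p = 5.76 s.

t_p ≈ 5.76 s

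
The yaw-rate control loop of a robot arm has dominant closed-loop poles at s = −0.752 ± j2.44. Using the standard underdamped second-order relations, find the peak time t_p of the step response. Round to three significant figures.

t_p = π/ω_d with ω_d = 2.44 (the imaginary part), so t_p = 1.29 s.

t_p ≈ 1.29 s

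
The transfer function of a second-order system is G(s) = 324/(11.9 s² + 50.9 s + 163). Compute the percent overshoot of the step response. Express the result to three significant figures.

Dividing through by 11.9: denominator becomes s² + 4.277 s + 13.70.
So ω_n = √13.70 = 3.70 rad/s and ζ = 4.277/(2·3.70) = 0.578.
%OS = 100 e^{−πζ/√(1−ζ²)} with ζ = 0.578 gives 10.8%.

%OS ≈ 10.8%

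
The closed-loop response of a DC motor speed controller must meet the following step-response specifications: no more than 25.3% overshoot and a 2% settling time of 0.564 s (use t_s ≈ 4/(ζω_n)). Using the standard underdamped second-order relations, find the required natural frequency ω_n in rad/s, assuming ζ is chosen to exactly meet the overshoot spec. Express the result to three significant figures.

ω_n ≈ 17.7 rad/s

ζ = −ln(OS)/√(π² + (ln OS)²). With OS = 0.253, ln OS = −1.374 and ζ = 1.374/3.429 = 0.401.
Then ω_n = 4/(ζ t_s) = 4/(0.401 × 0.564) = 17.7 rad/s.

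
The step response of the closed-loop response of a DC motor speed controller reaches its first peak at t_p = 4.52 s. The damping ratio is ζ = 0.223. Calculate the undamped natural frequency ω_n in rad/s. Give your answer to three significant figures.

Peak time t_p = π/ω_d, so ω_d = π/t_p = π/4.52 = 0.695 rad/s.
ω_n = ω_d/√(1−ζ²) = 0.695/√0.950 = 0.713 rad/s.

ω_n ≈ 0.713 rad/s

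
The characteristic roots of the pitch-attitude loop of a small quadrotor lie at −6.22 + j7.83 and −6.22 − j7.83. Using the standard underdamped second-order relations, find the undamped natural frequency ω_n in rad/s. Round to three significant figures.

With σ = 6.22, ω_d = 7.83: ω_n = √(σ²+ω_d²) = 10.0 rad/s, ζ = σ/ω_n = 0.622.

ω_n ≈ 10.0 rad/s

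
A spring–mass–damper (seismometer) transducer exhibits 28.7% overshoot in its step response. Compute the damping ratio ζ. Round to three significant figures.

ζ = −ln(OS)/√(π² + (ln OS)²). With OS = 0.287, ln OS = −1.248 and ζ = 1.248/3.381 = 0.369.

ζ ≈ 0.369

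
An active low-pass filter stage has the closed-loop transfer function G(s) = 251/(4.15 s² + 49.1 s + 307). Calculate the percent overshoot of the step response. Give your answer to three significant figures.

Dividing through by 4.15: denominator becomes s² + 11.83 s + 73.98.
So ω_n = √73.98 = 8.60 rad/s and ζ = 11.83/(2·8.60) = 0.688.
Overshoot: exp(−π·0.688/√(1−0.688²)) = 0.0510, i.e. 5.10%.

%OS ≈ 5.10%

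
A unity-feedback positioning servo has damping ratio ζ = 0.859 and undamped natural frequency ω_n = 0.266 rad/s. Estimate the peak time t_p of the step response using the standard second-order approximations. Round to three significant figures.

The damped frequency is ω_d = ω_n√(1−ζ²) = 0.266·√(1−0.738) = 0.136 rad/s.
Peak time t_p = π/ω_d = π/0.136 = 23.1 s.

t_p ≈ 23.1 s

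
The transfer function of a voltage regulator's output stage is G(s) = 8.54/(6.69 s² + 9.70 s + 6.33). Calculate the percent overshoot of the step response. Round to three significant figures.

Dividing through by 6.69: denominator becomes s² + 1.450 s + 0.9462.
So ω_n = √0.9462 = 0.973 rad/s and ζ = 1.450/(2·0.973) = 0.745.
%OS = 100·exp(−πζ/√(1−ζ²)) = 2.98%.

%OS ≈ 2.98%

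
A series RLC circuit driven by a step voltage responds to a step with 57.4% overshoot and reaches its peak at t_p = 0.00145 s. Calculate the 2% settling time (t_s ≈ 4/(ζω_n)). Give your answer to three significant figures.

ζ from %OS: ζ = |ln 0.574|/√(π²+ln²0.574) = 0.174.
t_p = π/ω_d ⇒ ω_d = 2170 rad/s; then ω_n = ω_d/√(1−ζ²) = 2200 rad/s.
t_s ≈ 4/(ζω_n) = 4/(0.174·2200) = 0.0104 s.

t_s ≈ 0.0104 s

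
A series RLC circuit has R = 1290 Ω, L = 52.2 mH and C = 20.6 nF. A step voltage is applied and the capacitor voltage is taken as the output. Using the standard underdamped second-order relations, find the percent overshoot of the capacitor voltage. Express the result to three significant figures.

%OS ≈ 24.8%

For a series RLC circuit (capacitor voltage as output), ω_n = 1/√(LC) = 1/√(52.2 mH · 20.6 nF) = 30500 rad/s.
ζ = (R/2)·√(C/L) = (1290/2)·√(20.6 nF/52.2 mH) = 0.405.
%OS = 100 e^{−πζ/√(1−ζ²)} with ζ = 0.405 gives 24.8%.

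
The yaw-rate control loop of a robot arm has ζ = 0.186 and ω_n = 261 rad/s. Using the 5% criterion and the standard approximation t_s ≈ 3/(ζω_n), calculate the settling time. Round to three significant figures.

t_s ≈ 3/(ζω_n) = 3/(0.186 × 261) = 0.0618 s.

t_s ≈ 0.0618 s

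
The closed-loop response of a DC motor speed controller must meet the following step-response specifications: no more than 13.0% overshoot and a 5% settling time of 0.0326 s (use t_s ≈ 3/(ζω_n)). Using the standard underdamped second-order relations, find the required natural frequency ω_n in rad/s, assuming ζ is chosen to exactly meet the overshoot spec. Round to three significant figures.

From %OS = 100·exp(−πζ/√(1−ζ²)), invert to get ζ = −ln(OS)/√(π² + ln²(OS)) with OS = 0.130.
−ln 0.130 = 2.040, so ζ = 2.040/√(π² + 4.163) = 0.545.
Then ω_n = 3/(ζ t_s) = 3/(0.545 × 0.0326) = 169 rad/s.

ω_n ≈ 169 rad/s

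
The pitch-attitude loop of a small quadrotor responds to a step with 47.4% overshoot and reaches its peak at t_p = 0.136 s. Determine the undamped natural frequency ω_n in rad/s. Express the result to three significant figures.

ω_n ≈ 23.7 rad/s

ζ from %OS: ζ = |ln 0.474|/√(π²+ln²0.474) = 0.231.
From t_p = π/ω_d, ω_d = π/0.136 = 23.1 rad/s, so ω_n = ω_d/√(1−ζ²) = 23.7 rad/s.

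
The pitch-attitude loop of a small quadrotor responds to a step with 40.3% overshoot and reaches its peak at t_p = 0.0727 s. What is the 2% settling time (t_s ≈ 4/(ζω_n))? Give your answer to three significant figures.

ζ from %OS: ζ = |ln 0.403|/√(π²+ln²0.403) = 0.278.
From t_p = π/ω_d, ω_d = π/0.0727 = 43.2 rad/s, so ω_n = ω_d/√(1−ζ²) = 45.0 rad/s.
t_s ≈ 4/(ζω_n) = 4/(0.278·45.0) = 0.320 s.

t_s ≈ 0.320 s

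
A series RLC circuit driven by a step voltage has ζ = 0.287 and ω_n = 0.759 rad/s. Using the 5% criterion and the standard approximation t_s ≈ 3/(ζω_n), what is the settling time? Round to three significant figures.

t_s ≈ 13.8 s

t_s ≈ 3/(ζω_n) = 3/(0.287 × 0.759) = 13.8 s.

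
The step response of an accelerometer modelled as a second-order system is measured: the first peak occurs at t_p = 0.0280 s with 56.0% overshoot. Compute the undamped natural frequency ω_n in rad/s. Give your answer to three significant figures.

ω_n ≈ 114 rad/s

From the overshoot, ζ = −ln(OS)/√(π²+ln²(OS)) = 0.181.
t_p = π/ω_d ⇒ ω_d = 112 rad/s; then ω_n = ω_d/√(1−ζ²) = 114 rad/s.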